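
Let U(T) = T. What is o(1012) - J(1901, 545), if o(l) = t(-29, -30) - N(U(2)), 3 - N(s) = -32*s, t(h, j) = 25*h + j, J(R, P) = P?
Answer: -1367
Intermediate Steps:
t(h, j) = j + 25*h
N(s) = 3 + 32*s (N(s) = 3 - (-32)*s = 3 + 32*s)
o(l) = -822 (o(l) = (-30 + 25*(-29)) - (3 + 32*2) = (-30 - 725) - (3 + 64) = -755 - 1*67 = -755 - 67 = -822)
o(1012) - J(1901, 545) = -822 - 1*545 = -822 - 545 = -1367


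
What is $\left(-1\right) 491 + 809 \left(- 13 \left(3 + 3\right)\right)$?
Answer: $-63593$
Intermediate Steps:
$\left(-1\right) 491 + 809 \left(- 13 \left(3 + 3\right)\right) = -491 + 809 \left(\left(-13\right) 6\right) = -491 + 809 \left(-78\right) = -491 - 63102 = -63593$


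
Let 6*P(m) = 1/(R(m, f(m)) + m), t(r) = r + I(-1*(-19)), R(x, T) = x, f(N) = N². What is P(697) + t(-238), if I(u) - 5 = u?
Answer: -1789895/8364 ≈ -214.00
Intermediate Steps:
I(u) = 5 + u
t(r) = 24 + r (t(r) = r + (5 - 1*(-19)) = r + (5 + 19) = r + 24 = 24 + r)
P(m) = 1/(12*m) (P(m) = 1/(6*(m + m)) = 1/(6*((2*m))) = (1/(2*m))/6 = 1/(12*m))
P(697) + t(-238) = (1/12)/697 + (24 - 238) = (1/12)*(1/697) - 214 = 1/8364 - 214 = -1789895/8364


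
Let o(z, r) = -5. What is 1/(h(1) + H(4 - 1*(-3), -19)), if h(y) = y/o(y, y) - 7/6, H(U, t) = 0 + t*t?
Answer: 30/10789 ≈ 0.0027806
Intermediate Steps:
H(U, t) = t**2 (H(U, t) = 0 + t**2 = t**2)
h(y) = -7/6 - y/5 (h(y) = y/(-5) - 7/6 = y*(-1/5) - 7*1/6 = -y/5 - 7/6 = -7/6 - y/5)
1/(h(1) + H(4 - 1*(-3), -19)) = 1/((-7/6 - 1/5*1) + (-19)**2) = 1/((-7/6 - 1/5) + 361) = 1/(-41/30 + 361) = 1/(10789/30) = 30/10789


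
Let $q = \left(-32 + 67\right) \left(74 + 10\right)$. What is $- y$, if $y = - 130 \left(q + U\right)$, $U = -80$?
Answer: $371800$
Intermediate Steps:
$q = 2940$ ($q = 35 \cdot 84 = 2940$)
$y = -371800$ ($y = - 130 \left(2940 - 80\right) = \left(-130\right) 2860 = -371800$)
$- y = \left(-1\right) \left(-371800\right) = 371800$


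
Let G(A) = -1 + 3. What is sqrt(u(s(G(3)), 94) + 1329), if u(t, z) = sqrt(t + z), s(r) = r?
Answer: sqrt(1329 + 4*sqrt(6)) ≈ 36.590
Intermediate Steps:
G(A) = 2
sqrt(u(s(G(3)), 94) + 1329) = sqrt(sqrt(2 + 94) + 1329) = sqrt(sqrt(96) + 1329) = sqrt(4*sqrt(6) + 1329) = sqrt(1329 + 4*sqrt(6))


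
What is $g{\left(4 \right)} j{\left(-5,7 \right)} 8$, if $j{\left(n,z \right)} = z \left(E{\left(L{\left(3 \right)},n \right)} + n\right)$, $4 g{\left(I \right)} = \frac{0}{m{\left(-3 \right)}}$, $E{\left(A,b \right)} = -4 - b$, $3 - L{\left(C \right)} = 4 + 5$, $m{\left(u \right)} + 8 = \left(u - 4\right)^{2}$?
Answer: $0$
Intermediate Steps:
$m{\left(u \right)} = -8 + \left(-4 + u\right)^{2}$ ($m{\left(u \right)} = -8 + \left(u - 4\right)^{2} = -8 + \left(-4 + u\right)^{2}$)
$L{\left(C \right)} = -6$ ($L{\left(C \right)} = 3 - \left(4 + 5\right) = 3 - 9 = -6$)
$g{\left(I \right)} = 0$ ($g{\left(I \right)} = \frac{0 \frac{1}{-8 + \left(-4 - 3\right)^{2}}}{4} = \frac{0 \frac{1}{-8 + \left(-7\right)^{2}}}{4} = \frac{0 \frac{1}{-8 + 49}}{4} = \frac{0 \cdot \frac{1}{41}}{4} = \frac{1}{4} \cdot 0 = 0$)
$j{\left(n,z \right)} = - 4 z$ ($j{\left(n,z \right)} = z \left(\left(-4 - n\right) + n\right) = z \left(-4\right) = - 4 z$)
$g{\left(4 \right)} j{\left(-5,7 \right)} 8 = 0 \left(\left(-4\right) 7\right) 8 = 0 \left(-28\right) 8 = 0 \cdot 8 = 0$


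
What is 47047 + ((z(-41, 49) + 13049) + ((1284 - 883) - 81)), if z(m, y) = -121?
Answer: 60295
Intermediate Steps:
47047 + ((z(-41, 49) + 13049) + ((1284 - 883) - 81)) = 47047 + ((-121 + 13049) + ((1284 - 883) - 81)) = 47047 + (12928 + (401 - 81)) = 47047 + (12928 + 320) = 47047 + 13248 = 60295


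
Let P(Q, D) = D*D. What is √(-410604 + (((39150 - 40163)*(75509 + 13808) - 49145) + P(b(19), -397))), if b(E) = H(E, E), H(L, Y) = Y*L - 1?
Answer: I*√90780261 ≈ 9527.9*I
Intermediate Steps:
H(L, Y) = -1 + L*Y (H(L, Y) = L*Y - 1 = -1 + L*Y)
b(E) = -1 + E² (b(E) = -1 + E*E = -1 + E²)
P(Q, D) = D²
√(-410604 + (((39150 - 40163)*(75509 + 13808) - 49145) + P(b(19), -397))) = √(-410604 + (((39150 - 40163)*(75509 + 13808) - 49145) + (-397)²)) = √(-410604 + ((-1013*89317 - 49145) + 157609)) = √(-410604 + ((-90478121 - 49145) + 157609)) = √(-410604 + (-90527266 + 157609)) = √(-410604 - 90369657) = √(-90780261) = I*√90780261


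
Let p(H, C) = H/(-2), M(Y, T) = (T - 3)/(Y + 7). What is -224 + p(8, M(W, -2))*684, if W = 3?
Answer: -2960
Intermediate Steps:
M(Y, T) = (-3 + T)/(7 + Y)
p(H, C) = -H/2 (p(H, C) = H*(-½) = -H/2)
-224 + p(8, M(W, -2))*684 = -224 - ½*8*684 = -224 - 4*684 = -224 - 2736 = -2960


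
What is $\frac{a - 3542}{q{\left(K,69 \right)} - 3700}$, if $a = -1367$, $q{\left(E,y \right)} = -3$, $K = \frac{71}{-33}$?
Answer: $\frac{4909}{3703} \approx 1.3257$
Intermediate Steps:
$K = - \frac{71}{33}$ ($K = 71 \left(- \frac{1}{33}\right) = - \frac{71}{33} \approx -2.1515$)
$\frac{a - 3542}{q{\left(K,69 \right)} - 3700} = \frac{-1367 - 3542}{-3 - 3700} = - \frac{4909}{-3703} = \left(-4909\right) \left(- \frac{1}{3703}\right) = \frac{4909}{3703}$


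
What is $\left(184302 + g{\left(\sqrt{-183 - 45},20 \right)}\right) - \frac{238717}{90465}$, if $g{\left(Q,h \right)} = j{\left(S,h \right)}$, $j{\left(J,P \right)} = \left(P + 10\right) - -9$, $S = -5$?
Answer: $\frac{16676169848}{90465} \approx 1.8434 \cdot 10^{5}$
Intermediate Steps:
$j{\left(J,P \right)} = 19 + P$ ($j{\left(J,P \right)} = \left(10 + P\right) + 9 = 19 + P$)
$g{\left(Q,h \right)} = 19 + h$
$\left(184302 + g{\left(\sqrt{-183 - 45},20 \right)}\right) - \frac{238717}{90465} = \left(184302 + \left(19 + 20\right)\right) - \frac{238717}{90465} = \left(184302 + 39\right) - \frac{238717}{90465} = 184341 - \frac{238717}{90465} = \frac{16676169848}{90465}$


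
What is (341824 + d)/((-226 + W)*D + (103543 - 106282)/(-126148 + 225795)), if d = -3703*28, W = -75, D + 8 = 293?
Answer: -3954989430/1424703439 ≈ -2.7760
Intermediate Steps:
D = 285 (D = -8 + 293 = 285)
d = -103684
(341824 + d)/((-226 + W)*D + (103543 - 106282)/(-126148 + 225795)) = (341824 - 103684)/((-226 - 75)*285 + (103543 - 106282)/(-126148 + 225795)) = 238140/(-301*285 - 2739/99647) = 238140/(-85785 - 2739*1/99647) = 238140/(-85785 - 2739/99647) = 238140/(-8548220634/99647) = 238140*(-99647/8548220634) = -3954989430/1424703439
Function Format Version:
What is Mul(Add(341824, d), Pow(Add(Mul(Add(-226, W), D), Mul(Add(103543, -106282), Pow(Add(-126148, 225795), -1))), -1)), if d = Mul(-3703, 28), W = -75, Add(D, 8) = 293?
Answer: Rational(-3954989430, 1424703439) ≈ -2.7760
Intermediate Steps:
D = 285 (D = Add(-8, 293) = 285)
d = -103684
Mul(Add(341824, d), Pow(Add(Mul(Add(-226, W), D), Mul(Add(103543, -106282), Pow(Add(-126148, 225795), -1))), -1)) = Mul(Add(341824, -103684), Pow(Add(Mul(Add(-226, -75), 285), Mul(Add(103543, -106282), Pow(Add(-126148, 225795), -1))), -1)) = Mul(238140, Pow(Add(Mul(-301, 285), Mul(-2739, Pow(99647, -1))), -1)) = Mul(238140, Pow(Add(-85785, Mul(-2739, Rational(1, 99647))), -1)) = Mul(238140, Pow(Add(-85785, Rational(-2739, 99647)), -1)) = Mul(238140, Pow(Rational(-8548220634, 99647), -1)) = Mul(238140, Rational(-99647, 8548220634)) = Rational(-3954989430, 1424703439)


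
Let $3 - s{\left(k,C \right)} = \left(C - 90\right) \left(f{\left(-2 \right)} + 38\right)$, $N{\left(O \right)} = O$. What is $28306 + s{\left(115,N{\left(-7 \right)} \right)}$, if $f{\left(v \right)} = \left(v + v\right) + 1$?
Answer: $31704$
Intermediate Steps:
$f{\left(v \right)} = 1 + 2 v$ ($f{\left(v \right)} = 2 v + 1 = 1 + 2 v$)
$s{\left(k,C \right)} = 3153 - 35 C$ ($s{\left(k,C \right)} = 3 - \left(C - 90\right) \left(\left(1 + 2 \left(-2\right)\right) + 38\right) = 3 - \left(-90 + C\right) \left(\left(1 - 4\right) + 38\right) = 3 - \left(-90 + C\right) \left(-3 + 38\right) = 3 - \left(-90 + C\right) 35 = 3 - \left(-3150 + 35 C\right) = 3153 - 35 C$)
$28306 + s{\left(115,N{\left(-7 \right)} \right)} = 28306 + \left(3153 - -245\right) = 28306 + \left(3153 + 245\right) = 28306 + 3398 = 31704$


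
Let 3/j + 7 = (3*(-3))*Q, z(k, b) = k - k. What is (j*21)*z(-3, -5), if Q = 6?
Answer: 0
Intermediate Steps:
z(k, b) = 0
j = -3/61 (j = 3/(-7 + (3*(-3))*6) = 3/(-7 - 9*6) = 3/(-7 - 54) = 3/(-61) = 3*(-1/61) = -3/61 ≈ -0.049180)
(j*21)*z(-3, -5) = -3/61*21*0 = -63/61*0 = 0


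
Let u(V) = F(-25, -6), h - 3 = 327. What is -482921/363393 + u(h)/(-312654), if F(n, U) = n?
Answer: -50326032503/37872091674 ≈ -1.3288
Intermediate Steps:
h = 330 (h = 3 + 327 = 330)
u(V) = -25
-482921/363393 + u(h)/(-312654) = -482921/363393 - 25/(-312654) = -482921*1/363393 - 25*(-1/312654) = -482921/363393 + 25/312654 = -50326032503/37872091674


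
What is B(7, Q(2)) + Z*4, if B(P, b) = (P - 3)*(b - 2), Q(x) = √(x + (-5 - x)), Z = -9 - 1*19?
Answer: -120 + 4*I*√5 ≈ -120.0 + 8.9443*I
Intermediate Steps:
Z = -28 (Z = -9 - 19 = -28)
Q(x) = I*√5 (Q(x) = √(-5) = I*√5)
B(P, b) = (-3 + P)*(-2 + b)
B(7, Q(2)) + Z*4 = (6 - 3*I*√5 - 2*7 + 7*(I*√5)) - 28*4 = (6 - 3*I*√5 - 14 + 7*I*√5) - 112 = (-8 + 4*I*√5) - 112 = -120 + 4*I*√5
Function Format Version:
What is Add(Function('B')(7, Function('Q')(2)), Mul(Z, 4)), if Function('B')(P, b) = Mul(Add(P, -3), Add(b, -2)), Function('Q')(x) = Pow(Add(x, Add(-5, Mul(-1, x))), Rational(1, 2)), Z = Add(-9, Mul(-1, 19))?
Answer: Add(-120, Mul(4, I, Pow(5, Rational(1, 2)))) ≈ Add(-120.00, Mul(8.9443, I))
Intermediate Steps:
Z = -28 (Z = Add(-9, -19) = -28)
Function('Q')(x) = Mul(I, Pow(5, Rational(1, 2))) (Function('Q')(x) = Pow(-5, Rational(1, 2)) = Mul(I, Pow(5, Rational(1, 2))))
Function('B')(P, b) = Mul(Add(-3, P), Add(-2, b))
Add(Function('B')(7, Function('Q')(2)), Mul(Z, 4)) = Add(Add(6, Mul(-3, Mul(I, Pow(5, Rational(1, 2)))), Mul(-2, 7), Mul(7, Mul(I, Pow(5, Rational(1, 2))))), Mul(-28, 4)) = Add(Add(6, Mul(-3, I, Pow(5, Rational(1, 2))), -14, Mul(7, I, Pow(5, Rational(1, 2)))), -112) = Add(Add(-8, Mul(4, I, Pow(5, Rational(1, 2)))), -112) = Add(-120, Mul(4, I, Pow(5, Rational(1, 2))))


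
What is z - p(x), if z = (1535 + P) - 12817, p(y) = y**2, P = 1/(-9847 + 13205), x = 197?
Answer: -168205577/3358 ≈ -50091.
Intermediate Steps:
P = 1/3358 ≈ 0.00029780
z = -37884955/3358 (z = (1535 + 1/3358) - 12817 = 5154531/3358 - 12817 = -37884955/3358 ≈ -11282.)
z - p(x) = -37884955/3358 - 1*197**2 = -37884955/3358 - 1*38809 = -37884955/3358 - 38809 = -168205577/3358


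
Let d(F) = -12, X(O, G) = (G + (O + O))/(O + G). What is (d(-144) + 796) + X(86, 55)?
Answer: 110771/141 ≈ 785.61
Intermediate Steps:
X(O, G) = (G + 2*O)/(G + O)
(d(-144) + 796) + X(86, 55) = (-12 + 796) + (55 + 2*86)/(55 + 86) = 784 + (55 + 172)/141 = 784 + (1/141)*227 = 784 + 227/141 = 110771/141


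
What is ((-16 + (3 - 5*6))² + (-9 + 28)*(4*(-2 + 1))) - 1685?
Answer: 88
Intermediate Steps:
((-16 + (3 - 5*6))² + (-9 + 28)*(4*(-2 + 1))) - 1685 = ((-16 + (3 - 30))² + 19*(4*(-1))) - 1685 = ((-16 - 27)² + 19*(-4)) - 1685 = ((-43)² - 76) - 1685 = (1849 - 76) - 1685 = 1773 - 1685 = 88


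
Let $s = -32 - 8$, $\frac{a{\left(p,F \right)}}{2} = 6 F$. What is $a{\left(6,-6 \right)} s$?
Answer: $2880$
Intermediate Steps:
$a{\left(p,F \right)} = 12 F$ ($a{\left(p,F \right)} = 2 \cdot 6 F = 12 F$)
$s = -40$ ($s = -32 - 8 = -40$)
$a{\left(6,-6 \right)} s = 12 \left(-6\right) \left(-40\right) = \left(-72\right) \left(-40\right) = 2880$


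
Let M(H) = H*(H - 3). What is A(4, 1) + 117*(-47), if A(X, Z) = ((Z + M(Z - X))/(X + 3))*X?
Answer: -38417/7 ≈ -5488.1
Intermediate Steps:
M(H) = H*(-3 + H)
A(X, Z) = X*(Z + (Z - X)*(-3 + Z - X))/(3 + X) (A(X, Z) = ((Z + (Z - X)*(-3 + (Z - X)))/(X + 3))*X = ((Z + (Z - X)*(-3 + Z - X))/(3 + X))*X = X*(Z + (Z - X)*(-3 + Z - X))/(3 + X))
A(4, 1) + 117*(-47) = 4*(1 + (4 - 1*1)*(3 + 4 - 1*1))/(3 + 4) + 117*(-47) = 4*(1 + (4 - 1)*(3 + 4 - 1))/7 - 5499 = 4*(⅐)*(1 + 3*6) - 5499 = 4*(⅐)*(1 + 18) - 5499 = 4*(⅐)*19 - 5499 = 76/7 - 5499 = -38417/7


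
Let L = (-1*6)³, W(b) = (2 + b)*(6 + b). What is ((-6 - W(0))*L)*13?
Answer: 50544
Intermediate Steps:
L = -216 (L = (-6)³ = -216)
((-6 - W(0))*L)*13 = ((-6 - (12 + 0² + 8*0))*(-216))*13 = ((-6 - (12 + 0 + 0))*(-216))*13 = ((-6 - 1*12)*(-216))*13 = ((-6 - 12)*(-216))*13 = -18*(-216)*13 = 3888*13 = 50544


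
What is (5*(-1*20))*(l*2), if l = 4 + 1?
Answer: -1000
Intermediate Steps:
l = 5
(5*(-1*20))*(l*2) = (5*(-1*20))*(5*2) = (5*(-20))*10 = -100*10 = -1000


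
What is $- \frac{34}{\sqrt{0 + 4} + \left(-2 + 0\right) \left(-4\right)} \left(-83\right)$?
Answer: $\frac{1411}{5} \approx 282.2$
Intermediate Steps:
$- \frac{34}{\sqrt{0 + 4} + \left(-2 + 0\right) \left(-4\right)} \left(-83\right) = - \frac{34}{\sqrt{4} - -8} \left(-83\right) = - \frac{34}{2 + 8} \left(-83\right) = - \frac{34}{10} \left(-83\right) = \left(-34\right) \frac{1}{10} \left(-83\right) = \left(- \frac{17}{5}\right) \left(-83\right) = \frac{1411}{5}$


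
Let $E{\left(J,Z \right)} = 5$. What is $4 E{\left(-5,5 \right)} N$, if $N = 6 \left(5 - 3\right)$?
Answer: $240$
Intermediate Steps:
$N = 12$ ($N = 6 \cdot 2 = 12$)
$4 E{\left(-5,5 \right)} N = 4 \cdot 5 \cdot 12 = 20 \cdot 12 = 240$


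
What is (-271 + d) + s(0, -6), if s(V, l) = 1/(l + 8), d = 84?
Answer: -373/2 ≈ -186.50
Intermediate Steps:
s(V, l) = 1/(8 + l)
(-271 + d) + s(0, -6) = (-271 + 84) + 1/(8 - 6) = -187 + 1/2 = -187 + ½ = -373/2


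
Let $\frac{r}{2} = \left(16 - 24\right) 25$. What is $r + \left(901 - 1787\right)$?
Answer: $-1286$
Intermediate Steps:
$r = -400$ ($r = 2 \left(16 - 24\right) 25 = 2 \left(\left(-8\right) 25\right) = 2 \left(-200\right) = -400$)
$r + \left(901 - 1787\right) = -400 + \left(901 - 1787\right) = -400 - 886 = -1286$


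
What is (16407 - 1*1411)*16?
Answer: 239936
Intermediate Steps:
(16407 - 1*1411)*16 = (16407 - 1411)*16 = 14996*16 = 239936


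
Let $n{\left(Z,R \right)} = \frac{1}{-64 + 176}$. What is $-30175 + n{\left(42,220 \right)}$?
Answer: $- \frac{3379599}{112} \approx -30175.0$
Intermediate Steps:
$n{\left(Z,R \right)} = \frac{1}{112}$
$-30175 + n{\left(42,220 \right)} = -30175 + \frac{1}{112} = - \frac{3379599}{112}$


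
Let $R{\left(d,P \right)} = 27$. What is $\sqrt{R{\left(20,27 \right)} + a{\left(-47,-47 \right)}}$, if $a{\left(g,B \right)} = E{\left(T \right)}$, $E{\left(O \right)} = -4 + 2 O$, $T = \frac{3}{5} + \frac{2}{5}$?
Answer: $5$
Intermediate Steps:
$T = 1$ ($T = 3 \cdot \frac{1}{5} + 2 \cdot \frac{1}{5} = \frac{3}{5} + \frac{2}{5} = 1$)
$a{\left(g,B \right)} = -2$ ($a{\left(g,B \right)} = -4 + 2 \cdot 1 = -4 + 2 = -2$)
$\sqrt{R{\left(20,27 \right)} + a{\left(-47,-47 \right)}} = \sqrt{27 - 2} = \sqrt{25} = 5$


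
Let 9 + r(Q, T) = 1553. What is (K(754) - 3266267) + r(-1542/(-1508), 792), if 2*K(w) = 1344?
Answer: -3264051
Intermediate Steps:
K(w) = 672 (K(w) = (½)*1344 = 672)
r(Q, T) = 1544 (r(Q, T) = -9 + 1553 = 1544)
(K(754) - 3266267) + r(-1542/(-1508), 792) = (672 - 3266267) + 1544 = -3265595 + 1544 = -3264051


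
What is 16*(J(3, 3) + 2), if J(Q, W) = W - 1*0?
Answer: 80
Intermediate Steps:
J(Q, W) = W (J(Q, W) = W + 0 = W)
16*(J(3, 3) + 2) = 16*(3 + 2) = 16*5 = 80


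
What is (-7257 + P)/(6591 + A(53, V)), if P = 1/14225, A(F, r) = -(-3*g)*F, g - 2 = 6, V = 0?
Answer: -103230824/111851175 ≈ -0.92293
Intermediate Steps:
g = 8 (g = 2 + 6 = 8)
A(F, r) = 24*F (A(F, r) = -(-3*8)*F = -(-24)*F = 24*F)
P = 1/14225 ≈ 7.0299e-5
(-7257 + P)/(6591 + A(53, V)) = (-7257 + 1/14225)/(6591 + 24*53) = -103230824/(14225*(6591 + 1272)) = -103230824/14225/7863 = -103230824/14225*1/7863 = -103230824/111851175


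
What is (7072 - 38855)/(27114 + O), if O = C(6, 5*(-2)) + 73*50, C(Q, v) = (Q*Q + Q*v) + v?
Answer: -31783/30730 ≈ -1.0343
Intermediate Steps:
C(Q, v) = v + Q² + Q*v (C(Q, v) = (Q² + Q*v) + v = v + Q² + Q*v)
O = 3616 (O = (5*(-2) + 6² + 6*(5*(-2))) + 73*50 = (-10 + 36 + 6*(-10)) + 3650 = (-10 + 36 - 60) + 3650 = -34 + 3650 = 3616)
(7072 - 38855)/(27114 + O) = (7072 - 38855)/(27114 + 3616) = -31783/30730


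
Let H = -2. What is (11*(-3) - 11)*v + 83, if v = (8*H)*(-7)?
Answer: -4845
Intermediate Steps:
v = 112 (v = (8*(-2))*(-7) = -16*(-7) = 112)
(11*(-3) - 11)*v + 83 = (11*(-3) - 11)*112 + 83 = (-33 - 11)*112 + 83 = -44*112 + 83 = -4928 + 83 = -4845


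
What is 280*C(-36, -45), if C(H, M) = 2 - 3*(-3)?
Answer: 3080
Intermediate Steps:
C(H, M) = 11 (C(H, M) = 2 + 9 = 11)
280*C(-36, -45) = 280*11 = 3080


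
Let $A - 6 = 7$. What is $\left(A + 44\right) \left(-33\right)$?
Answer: $-1881$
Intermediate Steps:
$A = 13$ ($A = 6 + 7 = 13$)
$\left(A + 44\right) \left(-33\right) = \left(13 + 44\right) \left(-33\right) = 57 \left(-33\right) = -1881$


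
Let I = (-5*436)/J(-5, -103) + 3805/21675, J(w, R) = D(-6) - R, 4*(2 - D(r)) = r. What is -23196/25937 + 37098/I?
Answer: -296298945216534/162006885353 ≈ -1828.9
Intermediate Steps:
D(r) = 2 - r/4
J(w, R) = 7/2 - R (J(w, R) = (2 - ¼*(-6)) - R = (2 + 3/2) - R = 7/2 - R)
I = -6246169/307785 (I = (-5*436)/(7/2 - 1*(-103)) + 3805/21675 = -2180/(7/2 + 103) + 3805*(1/21675) = -2180/213/2 + 761/4335 = -2180*2/213 + 761/4335 = -4360/213 + 761/4335 = -6246169/307785 ≈ -20.294)
-23196/25937 + 37098/I = -23196/25937 + 37098/(-6246169/307785) = -23196*1/25937 + 37098*(-307785/6246169) = -23196/25937 - 11418207930/6246169 = -296298945216534/162006885353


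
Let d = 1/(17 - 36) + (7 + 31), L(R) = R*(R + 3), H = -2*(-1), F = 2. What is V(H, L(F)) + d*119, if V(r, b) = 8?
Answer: 85951/19 ≈ 4523.7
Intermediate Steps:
H = 2
L(R) = R*(3 + R)
d = 721/19 (d = 1/(-19) + 38 = -1/19 + 38 = 721/19 ≈ 37.947)
V(H, L(F)) + d*119 = 8 + (721/19)*119 = 8 + 85799/19 = 85951/19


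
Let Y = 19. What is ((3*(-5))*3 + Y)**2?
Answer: 676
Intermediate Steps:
((3*(-5))*3 + Y)**2 = ((3*(-5))*3 + 19)**2 = (-15*3 + 19)**2 = (-45 + 19)**2 = (-26)**2 = 676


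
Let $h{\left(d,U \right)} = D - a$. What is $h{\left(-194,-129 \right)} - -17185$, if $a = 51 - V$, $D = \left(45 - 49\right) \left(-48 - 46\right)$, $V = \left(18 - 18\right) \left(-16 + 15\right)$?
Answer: $17510$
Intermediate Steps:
$V = 0$ ($V = 0 \left(-1\right) = 0$)
$D = 376$ ($D = \left(-4\right) \left(-94\right) = 376$)
$a = 51$ ($a = 51 - 0 = 51 + 0 = 51$)
$h{\left(d,U \right)} = 325$ ($h{\left(d,U \right)} = 376 - 51 = 325$)
$h{\left(-194,-129 \right)} - -17185 = 325 - -17185 = 325 + 17185 = 17510$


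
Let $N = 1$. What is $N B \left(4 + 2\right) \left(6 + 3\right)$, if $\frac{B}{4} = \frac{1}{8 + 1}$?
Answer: $24$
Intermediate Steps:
$B = \frac{4}{9}$ ($B = \frac{4}{8 + 1} = \frac{4}{9} \approx 0.44444$)
$N B \left(4 + 2\right) \left(6 + 3\right) = 1 \cdot \frac{4}{9} \left(4 + 2\right) \left(6 + 3\right) = \frac{4 \cdot 6 \cdot 9}{9} = \frac{4}{9} \cdot 54 = 24$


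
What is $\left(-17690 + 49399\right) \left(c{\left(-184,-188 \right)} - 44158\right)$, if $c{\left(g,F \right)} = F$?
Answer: $-1406167314$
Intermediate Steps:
$\left(-17690 + 49399\right) \left(c{\left(-184,-188 \right)} - 44158\right) = \left(-17690 + 49399\right) \left(-188 - 44158\right) = 31709 \left(-44346\right) = -1406167314$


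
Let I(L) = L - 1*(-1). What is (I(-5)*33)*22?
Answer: -2904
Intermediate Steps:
I(L) = 1 + L (I(L) = L + 1 = 1 + L)
(I(-5)*33)*22 = ((1 - 5)*33)*22 = -4*33*22 = -132*22 = -2904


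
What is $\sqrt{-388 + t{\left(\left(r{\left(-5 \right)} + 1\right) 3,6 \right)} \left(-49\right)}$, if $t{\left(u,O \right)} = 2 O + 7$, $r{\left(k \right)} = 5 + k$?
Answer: $i \sqrt{1319} \approx 36.318 i$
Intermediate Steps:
$t{\left(u,O \right)} = 7 + 2 O$
$\sqrt{-388 + t{\left(\left(r{\left(-5 \right)} + 1\right) 3,6 \right)} \left(-49\right)} = \sqrt{-388 + \left(7 + 2 \cdot 6\right) \left(-49\right)} = \sqrt{-388 + \left(7 + 12\right) \left(-49\right)} = \sqrt{-388 + 19 \left(-49\right)} = \sqrt{-388 - 931} = \sqrt{-1319} = i \sqrt{1319}$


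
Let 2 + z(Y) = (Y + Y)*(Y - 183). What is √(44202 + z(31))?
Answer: 6*√966 ≈ 186.48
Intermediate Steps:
z(Y) = -2 + 2*Y*(-183 + Y) (z(Y) = -2 + (Y + Y)*(Y - 183) = -2 + (2*Y)*(-183 + Y) = -2 + 2*Y*(-183 + Y))
√(44202 + z(31)) = √(44202 + (-2 - 366*31 + 2*31²)) = √(44202 + (-2 - 11346 + 2*961)) = √(44202 + (-2 - 11346 + 1922)) = √(44202 - 9426) = √34776 = 6*√966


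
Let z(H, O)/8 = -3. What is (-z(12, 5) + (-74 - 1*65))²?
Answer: 13225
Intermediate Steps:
z(H, O) = -24 (z(H, O) = 8*(-3) = -24)
(-z(12, 5) + (-74 - 1*65))² = (-1*(-24) + (-74 - 1*65))² = (24 + (-74 - 65))² = (24 - 139)² = (-115)² = 13225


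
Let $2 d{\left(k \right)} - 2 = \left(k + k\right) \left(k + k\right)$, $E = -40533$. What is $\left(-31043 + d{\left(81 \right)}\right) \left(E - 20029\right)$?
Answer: $1085271040$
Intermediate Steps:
$d{\left(k \right)} = 1 + 2 k^{2}$ ($d{\left(k \right)} = 1 + \frac{\left(k + k\right) \left(k + k\right)}{2} = 1 + \frac{2 k 2 k}{2} = 1 + \frac{4 k^{2}}{2} = 1 + 2 k^{2}$)
$\left(-31043 + d{\left(81 \right)}\right) \left(E - 20029\right) = \left(-31043 + \left(1 + 2 \cdot 81^{2}\right)\right) \left(-40533 - 20029\right) = \left(-31043 + \left(1 + 2 \cdot 6561\right)\right) \left(-60562\right) = \left(-31043 + \left(1 + 13122\right)\right) \left(-60562\right) = \left(-31043 + 13123\right) \left(-60562\right) = \left(-17920\right) \left(-60562\right) = 1085271040$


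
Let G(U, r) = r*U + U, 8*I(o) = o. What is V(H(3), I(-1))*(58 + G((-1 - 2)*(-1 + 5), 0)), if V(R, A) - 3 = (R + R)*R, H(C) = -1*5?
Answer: 2438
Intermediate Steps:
I(o) = o/8
H(C) = -5
G(U, r) = U + U*r (G(U, r) = U*r + U = U + U*r)
V(R, A) = 3 + 2*R² (V(R, A) = 3 + (R + R)*R = 3 + (2*R)*R = 3 + 2*R²)
V(H(3), I(-1))*(58 + G((-1 - 2)*(-1 + 5), 0)) = (3 + 2*(-5)²)*(58 + ((-1 - 2)*(-1 + 5))*(1 + 0)) = (3 + 2*25)*(58 - 3*4*1) = (3 + 50)*(58 - 12*1) = 53*(58 - 12) = 53*46 = 2438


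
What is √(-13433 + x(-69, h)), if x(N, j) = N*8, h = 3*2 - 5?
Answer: I*√13985 ≈ 118.26*I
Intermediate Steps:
h = 1 (h = 6 - 5 = 1)
x(N, j) = 8*N
√(-13433 + x(-69, h)) = √(-13433 + 8*(-69)) = √(-13433 - 552) = √(-13985) = I*√13985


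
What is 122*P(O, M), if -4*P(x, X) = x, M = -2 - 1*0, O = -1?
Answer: 61/2 ≈ 30.500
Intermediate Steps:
M = -2 (M = -2 + 0 = -2)
P(x, X) = -x/4
122*P(O, M) = 122*(-1/4*(-1)) = 122*(1/4) = 61/2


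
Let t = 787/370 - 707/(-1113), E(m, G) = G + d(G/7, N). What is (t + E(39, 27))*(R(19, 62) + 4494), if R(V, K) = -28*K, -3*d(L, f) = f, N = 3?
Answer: 2333382457/29415 ≈ 79326.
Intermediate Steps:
d(L, f) = -f/3
E(m, G) = -1 + G (E(m, G) = G - ⅓*3 = G - 1 = -1 + G)
t = 162503/58830 (t = 787*(1/370) - 707*(-1/1113) = 787/370 + 101/159 = 162503/58830 ≈ 2.7622)
(t + E(39, 27))*(R(19, 62) + 4494) = (162503/58830 + (-1 + 27))*(-28*62 + 4494) = (162503/58830 + 26)*(-1736 + 4494) = (1692083/58830)*2758 = 2333382457/29415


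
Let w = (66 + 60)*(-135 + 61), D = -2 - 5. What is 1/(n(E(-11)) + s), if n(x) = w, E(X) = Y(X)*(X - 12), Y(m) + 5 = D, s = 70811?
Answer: 1/61487 ≈ 1.6264e-5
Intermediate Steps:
D = -7
Y(m) = -12 (Y(m) = -5 - 7 = -12)
w = -9324 (w = 126*(-74) = -9324)
E(X) = 144 - 12*X (E(X) = -12*(X - 12) = -12*(-12 + X) = 144 - 12*X)
n(x) = -9324
1/(n(E(-11)) + s) = 1/(-9324 + 70811) = 1/61487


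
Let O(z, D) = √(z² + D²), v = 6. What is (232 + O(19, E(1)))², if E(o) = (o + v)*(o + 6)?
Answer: (232 + √2762)² ≈ 80971.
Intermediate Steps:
E(o) = (6 + o)² (E(o) = (o + 6)*(o + 6) = (6 + o)*(6 + o) = (6 + o)²)
O(z, D) = √(D² + z²)
(232 + O(19, E(1)))² = (232 + √((36 + 1² + 12*1)² + 19²))² = (232 + √((36 + 1 + 12)² + 361))² = (232 + √(49² + 361))² = (232 + √(2401 + 361))² = (232 + √2762)²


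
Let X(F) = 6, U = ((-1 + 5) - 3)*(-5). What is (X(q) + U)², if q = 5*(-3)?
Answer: 1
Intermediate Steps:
q = -15
U = -5 (U = (4 - 3)*(-5) = 1*(-5) = -5)
(X(q) + U)² = (6 - 5)² = 1² = 1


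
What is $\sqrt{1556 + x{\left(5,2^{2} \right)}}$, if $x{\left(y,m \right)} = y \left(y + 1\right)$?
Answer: $\sqrt{1586} \approx 39.825$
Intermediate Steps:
$x{\left(y,m \right)} = y \left(1 + y\right)$
$\sqrt{1556 + x{\left(5,2^{2} \right)}} = \sqrt{1556 + 5 \left(1 + 5\right)} = \sqrt{1556 + 5 \cdot 6} = \sqrt{1556 + 30} = \sqrt{1586}$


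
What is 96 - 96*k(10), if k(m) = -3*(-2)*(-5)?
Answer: 2976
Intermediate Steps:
k(m) = -30 (k(m) = 6*(-5) = -30)
96 - 96*k(10) = 96 - 96*(-30) = 96 + 2880 = 2976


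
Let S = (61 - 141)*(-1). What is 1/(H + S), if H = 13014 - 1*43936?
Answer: -1/30842 ≈ -3.2423e-5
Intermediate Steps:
S = 80 (S = -80*(-1) = 80)
H = -30922 (H = 13014 - 43936 = -30922)
1/(H + S) = 1/(-30922 + 80) = 1/(-30842) = -1/30842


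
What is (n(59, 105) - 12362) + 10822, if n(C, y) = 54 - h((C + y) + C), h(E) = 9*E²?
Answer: -449047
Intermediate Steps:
n(C, y) = 54 - 9*(y + 2*C)² (n(C, y) = 54 - 9*((C + y) + C)² = 54 - 9*(y + 2*C)²)
(n(59, 105) - 12362) + 10822 = ((54 - 9*(105 + 2*59)²) - 12362) + 10822 = ((54 - 9*(105 + 118)²) - 12362) + 10822 = ((54 - 9*223²) - 12362) + 10822 = ((54 - 9*49729) - 12362) + 10822 = ((54 - 447561) - 12362) + 10822 = (-447507 - 12362) + 10822 = -459869 + 10822 = -449047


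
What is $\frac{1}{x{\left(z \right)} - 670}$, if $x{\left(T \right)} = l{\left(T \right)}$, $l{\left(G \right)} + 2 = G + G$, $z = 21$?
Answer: $- \frac{1}{630} \approx -0.0015873$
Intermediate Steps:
$l{\left(G \right)} = -2 + 2 G$ ($l{\left(G \right)} = -2 + \left(G + G\right) = -2 + 2 G$)
$x{\left(T \right)} = -2 + 2 T$
$\frac{1}{x{\left(z \right)} - 670} = \frac{1}{\left(-2 + 2 \cdot 21\right) - 670} = \frac{1}{\left(-2 + 42\right) - 670} = \frac{1}{40 - 670} = \frac{1}{-630} = - \frac{1}{630}$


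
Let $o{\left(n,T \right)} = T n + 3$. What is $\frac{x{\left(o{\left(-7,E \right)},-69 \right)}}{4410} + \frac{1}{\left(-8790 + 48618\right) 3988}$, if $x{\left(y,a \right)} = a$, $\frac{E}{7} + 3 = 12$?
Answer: $- \frac{608863667}{38914345680} \approx -0.015646$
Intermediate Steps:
$E = 63$ ($E = -21 + 7 \cdot 12 = -21 + 84 = 63$)
$o{\left(n,T \right)} = 3 + T n$
$\frac{x{\left(o{\left(-7,E \right)},-69 \right)}}{4410} + \frac{1}{\left(-8790 + 48618\right) 3988} = - \frac{69}{4410} + \frac{1}{\left(-8790 + 48618\right) 3988} = \left(-69\right) \frac{1}{4410} + \frac{1}{39828} \cdot \frac{1}{3988} = - \frac{23}{1470} + \frac{1}{39828} \cdot \frac{1}{3988} = - \frac{23}{1470} + \frac{1}{158834064} = - \frac{608863667}{38914345680}$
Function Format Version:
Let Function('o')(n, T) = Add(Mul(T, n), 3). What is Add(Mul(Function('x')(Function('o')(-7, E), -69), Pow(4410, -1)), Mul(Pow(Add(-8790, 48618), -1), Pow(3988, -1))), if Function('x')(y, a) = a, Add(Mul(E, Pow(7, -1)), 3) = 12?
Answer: Rational(-608863667, 38914345680) ≈ -0.015646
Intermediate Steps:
E = 63 (E = Add(-21, Mul(7, 12)) = Add(-21, 84) = 63)
Function('o')(n, T) = Add(3, Mul(T, n))
Add(Mul(Function('x')(Function('o')(-7, E), -69), Pow(4410, -1)), Mul(Pow(Add(-8790, 48618), -1), Pow(3988, -1))) = Add(Mul(-69, Pow(4410, -1)), Mul(Pow(Add(-8790, 48618), -1), Pow(3988, -1))) = Add(Mul(-69, Rational(1, 4410)), Mul(Pow(39828, -1), Rational(1, 3988))) = Add(Rational(-23, 1470), Mul(Rational(1, 39828), Rational(1, 3988))) = Add(Rational(-23, 1470), Rational(1, 158834064)) = Rational(-608863667, 38914345680)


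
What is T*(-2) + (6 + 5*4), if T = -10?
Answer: 46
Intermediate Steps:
T*(-2) + (6 + 5*4) = -10*(-2) + (6 + 5*4) = 20 + (6 + 20) = 20 + 26 = 46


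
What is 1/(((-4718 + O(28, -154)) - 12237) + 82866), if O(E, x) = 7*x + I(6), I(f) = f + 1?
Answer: 1/64840 ≈ 1.5423e-5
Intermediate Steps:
I(f) = 1 + f
O(E, x) = 7 + 7*x (O(E, x) = 7*x + (1 + 6) = 7*x + 7 = 7 + 7*x)
1/(((-4718 + O(28, -154)) - 12237) + 82866) = 1/(((-4718 + (7 + 7*(-154))) - 12237) + 82866) = 1/(((-4718 + (7 - 1078)) - 12237) + 82866) = 1/(((-4718 - 1071) - 12237) + 82866) = 1/((-5789 - 12237) + 82866) = 1/(-18026 + 82866) = 1/64840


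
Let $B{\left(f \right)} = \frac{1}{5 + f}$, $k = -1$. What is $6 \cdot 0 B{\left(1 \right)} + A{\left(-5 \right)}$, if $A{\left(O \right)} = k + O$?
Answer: $-6$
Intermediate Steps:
$A{\left(O \right)} = -1 + O$
$6 \cdot 0 B{\left(1 \right)} + A{\left(-5 \right)} = \frac{6 \cdot 0}{5 + 1} - 6 = \frac{0}{6} - 6 = 0 \cdot \frac{1}{6} - 6 = 0 - 6 = -6$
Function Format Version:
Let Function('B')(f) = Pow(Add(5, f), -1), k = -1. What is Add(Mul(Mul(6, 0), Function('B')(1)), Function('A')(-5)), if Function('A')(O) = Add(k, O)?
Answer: -6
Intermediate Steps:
Function('A')(O) = Add(-1, O)
Add(Mul(Mul(6, 0), Function('B')(1)), Function('A')(-5)) = Add(Mul(Mul(6, 0), Pow(Add(5, 1), -1)), Add(-1, -5)) = Add(Mul(0, Pow(6, -1)), -6) = Add(Mul(0, Rational(1, 6)), -6) = Add(0, -6) = -6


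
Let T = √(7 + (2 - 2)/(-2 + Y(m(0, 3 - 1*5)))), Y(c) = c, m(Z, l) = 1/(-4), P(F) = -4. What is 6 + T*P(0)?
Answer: 6 - 4*√7 ≈ -4.5830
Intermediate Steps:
m(Z, l) = -¼
T = √7 (T = √(7 + (2 - 2)/(-2 - ¼)) = √(7 + 0/(-9/4)) = √(7 + 0*(-4/9)) = √(7 + 0) = √7 ≈ 2.6458)
6 + T*P(0) = 6 + √7*(-4) = 6 - 4*√7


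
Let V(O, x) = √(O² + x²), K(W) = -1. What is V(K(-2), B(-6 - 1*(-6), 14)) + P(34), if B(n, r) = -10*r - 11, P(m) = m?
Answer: 34 + √22802 ≈ 185.00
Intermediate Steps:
B(n, r) = -11 - 10*r
V(K(-2), B(-6 - 1*(-6), 14)) + P(34) = √((-1)² + (-11 - 10*14)²) + 34 = √(1 + (-11 - 140)²) + 34 = √(1 + (-151)²) + 34 = √(1 + 22801) + 34 = √22802 + 34 = 34 + √22802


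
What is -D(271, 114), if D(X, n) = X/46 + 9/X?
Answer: -73855/12466 ≈ -5.9245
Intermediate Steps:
D(X, n) = 9/X + X/46 (D(X, n) = X*(1/46) + 9/X = X/46 + 9/X = 9/X + X/46)
-D(271, 114) = -(9/271 + (1/46)*271) = -(9*(1/271) + 271/46) = -(9/271 + 271/46) = -1*73855/12466 = -73855/12466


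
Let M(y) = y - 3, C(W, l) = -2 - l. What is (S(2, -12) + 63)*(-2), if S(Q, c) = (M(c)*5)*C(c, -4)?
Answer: 174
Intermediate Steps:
M(y) = -3 + y
S(Q, c) = -30 + 10*c (S(Q, c) = ((-3 + c)*5)*(-2 - 1*(-4)) = (-15 + 5*c)*(-2 + 4) = (-15 + 5*c)*2 = -30 + 10*c)
(S(2, -12) + 63)*(-2) = ((-30 + 10*(-12)) + 63)*(-2) = ((-30 - 120) + 63)*(-2) = (-150 + 63)*(-2) = -87*(-2) = 174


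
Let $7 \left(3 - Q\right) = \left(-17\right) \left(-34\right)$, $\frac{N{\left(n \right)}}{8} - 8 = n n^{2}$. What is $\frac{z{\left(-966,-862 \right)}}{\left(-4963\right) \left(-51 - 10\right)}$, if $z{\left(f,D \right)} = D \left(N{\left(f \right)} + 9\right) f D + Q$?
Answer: $\frac{36233564482370957803}{2119201} \approx 1.7098 \cdot 10^{13}$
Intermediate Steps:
$N{\left(n \right)} = 64 + 8 n^{3}$ ($N{\left(n \right)} = 64 + 8 n n^{2} = 64 + 8 n^{3}$)
$Q = - \frac{557}{7}$ ($Q = 3 - \frac{\left(-17\right) \left(-34\right)}{7} = 3 - \frac{578}{7} = - \frac{557}{7} \approx -79.571$)
$z{\left(f,D \right)} = - \frac{557}{7} + f D^{2} \left(73 + 8 f^{3}\right)$ ($z{\left(f,D \right)} = D \left(\left(64 + 8 f^{3}\right) + 9\right) f D - \frac{557}{7} = D \left(73 + 8 f^{3}\right) f D - \frac{557}{7} = D f \left(73 + 8 f^{3}\right) D - \frac{557}{7} = f D^{2} \left(73 + 8 f^{3}\right) - \frac{557}{7} = - \frac{557}{7} + f D^{2} \left(73 + 8 f^{3}\right)$)
$\frac{z{\left(-966,-862 \right)}}{\left(-4963\right) \left(-51 - 10\right)} = \frac{- \frac{557}{7} + 8 \left(-862\right)^{2} \left(-966\right)^{4} + 73 \left(-966\right) \left(-862\right)^{2}}{\left(-4963\right) \left(-51 - 10\right)} = \frac{- \frac{557}{7} + 8 \cdot 743044 \cdot 870780120336 + 73 \left(-966\right) 743044}{\left(-4963\right) \left(-61\right)} = \frac{- \frac{557}{7} + 5176223549879542272 - 52397976792}{302743} = \frac{36233564482370957803}{7} \cdot \frac{1}{302743} = \frac{36233564482370957803}{2119201}$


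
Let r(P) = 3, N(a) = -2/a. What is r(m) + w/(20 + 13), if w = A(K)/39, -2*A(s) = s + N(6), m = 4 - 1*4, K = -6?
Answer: 23185/7722 ≈ 3.0025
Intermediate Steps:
m = 0 (m = 4 - 4 = 0)
A(s) = ⅙ - s/2 (A(s) = -(s - 2/6)/2 = -(s - 2*⅙)/2 = -(s - ⅓)/2 = -(-⅓ + s)/2 = ⅙ - s/2)
w = 19/234 (w = (⅙ - ½*(-6))/39 = (⅙ + 3)*(1/39) = (19/6)*(1/39) = 19/234 ≈ 0.081197)
r(m) + w/(20 + 13) = 3 + 19/(234*(20 + 13)) = 3 + (19/234)/33 = 3 + (19/234)*(1/33) = 3 + 19/7722 = 23185/7722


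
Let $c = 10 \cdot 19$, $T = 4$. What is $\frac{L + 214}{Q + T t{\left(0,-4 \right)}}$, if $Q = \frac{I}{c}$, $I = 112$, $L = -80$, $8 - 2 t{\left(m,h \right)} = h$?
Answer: $\frac{6365}{1168} \approx 5.4495$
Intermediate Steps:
$t{\left(m,h \right)} = 4 - \frac{h}{2}$
$c = 190$
$Q = \frac{56}{95}$ ($Q = \frac{112}{190} = 112 \cdot \frac{1}{190} = \frac{56}{95} \approx 0.58947$)
$\frac{L + 214}{Q + T t{\left(0,-4 \right)}} = \frac{-80 + 214}{\frac{56}{95} + 4 \left(4 - -2\right)} = \frac{134}{\frac{56}{95} + 4 \left(4 + 2\right)} = \frac{134}{\frac{56}{95} + 4 \cdot 6} = \frac{134}{\frac{56}{95} + 24} = \frac{134}{\frac{2336}{95}} = 134 \cdot \frac{95}{2336} = \frac{6365}{1168}$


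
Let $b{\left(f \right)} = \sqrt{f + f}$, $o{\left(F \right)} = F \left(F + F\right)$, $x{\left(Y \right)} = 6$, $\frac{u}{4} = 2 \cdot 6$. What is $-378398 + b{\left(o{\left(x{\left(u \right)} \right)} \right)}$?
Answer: $-378386$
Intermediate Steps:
$u = 48$ ($u = 4 \cdot 2 \cdot 6 = 4 \cdot 12 = 48$)
$o{\left(F \right)} = 2 F^{2}$ ($o{\left(F \right)} = F 2 F = 2 F^{2}$)
$b{\left(f \right)} = \sqrt{2} \sqrt{f}$ ($b{\left(f \right)} = \sqrt{2 f} = \sqrt{2} \sqrt{f}$)
$-378398 + b{\left(o{\left(x{\left(u \right)} \right)} \right)} = -378398 + \sqrt{2} \sqrt{2 \cdot 6^{2}} = -378398 + \sqrt{2} \sqrt{2 \cdot 36} = -378398 + \sqrt{2} \sqrt{72} = -378398 + \sqrt{2} \cdot 6 \sqrt{2} = -378398 + 12 = -378386$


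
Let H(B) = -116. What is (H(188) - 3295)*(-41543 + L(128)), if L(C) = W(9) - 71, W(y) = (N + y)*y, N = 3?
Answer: 141576966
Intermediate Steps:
W(y) = y*(3 + y) (W(y) = (3 + y)*y = y*(3 + y))
L(C) = 37 (L(C) = 9*(3 + 9) - 71 = 9*12 - 71 = 108 - 71 = 37)
(H(188) - 3295)*(-41543 + L(128)) = (-116 - 3295)*(-41543 + 37) = -3411*(-41506) = 141576966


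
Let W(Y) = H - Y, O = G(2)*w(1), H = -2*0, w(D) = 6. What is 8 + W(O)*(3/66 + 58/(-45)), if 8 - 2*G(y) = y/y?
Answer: 11257/330 ≈ 34.112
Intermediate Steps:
G(y) = 7/2 (G(y) = 4 - y/(2*y) = 4 - ½*1 = 4 - ½ = 7/2)
H = 0
O = 21 (O = (7/2)*6 = 21)
W(Y) = -Y (W(Y) = 0 - Y = -Y)
8 + W(O)*(3/66 + 58/(-45)) = 8 + (-1*21)*(3/66 + 58/(-45)) = 8 - 21*(3*(1/66) + 58*(-1/45)) = 8 - 21*(1/22 - 58/45) = 8 - 21*(-1231/990) = 8 + 8617/330 = 11257/330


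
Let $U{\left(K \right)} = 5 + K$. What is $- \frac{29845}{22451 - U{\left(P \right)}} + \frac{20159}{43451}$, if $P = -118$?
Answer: $- \frac{841927419}{980428364} \approx -0.85873$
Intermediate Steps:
$- \frac{29845}{22451 - U{\left(P \right)}} + \frac{20159}{43451} = - \frac{29845}{22451 - \left(5 - 118\right)} + \frac{20159}{43451} = - \frac{29845}{22451 - -113} + 20159 \cdot \frac{1}{43451} = - \frac{29845}{22451 + 113} + \frac{20159}{43451} = - \frac{29845}{22564} + \frac{20159}{43451} = - \frac{841927419}{980428364}$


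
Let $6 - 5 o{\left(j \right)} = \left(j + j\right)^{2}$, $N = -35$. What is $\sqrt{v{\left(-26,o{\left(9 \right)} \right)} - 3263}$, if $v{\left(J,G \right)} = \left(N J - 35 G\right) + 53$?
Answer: $i \sqrt{74} \approx 8.6023 i$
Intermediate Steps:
$o{\left(j \right)} = \frac{6}{5} - \frac{4 j^{2}}{5}$ ($o{\left(j \right)} = \frac{6}{5} - \frac{\left(j + j\right)^{2}}{5} = \frac{6}{5} - \frac{\left(2 j\right)^{2}}{5} = \frac{6}{5} - \frac{4 j^{2}}{5}$)
$v{\left(J,G \right)} = 53 - 35 G - 35 J$ ($v{\left(J,G \right)} = \left(- 35 J - 35 G\right) + 53 = \left(- 35 G - 35 J\right) + 53 = 53 - 35 G - 35 J$)
$\sqrt{v{\left(-26,o{\left(9 \right)} \right)} - 3263} = \sqrt{\left(53 - 35 \left(\frac{6}{5} - \frac{4 \cdot 9^{2}}{5}\right) - -910\right) - 3263} = \sqrt{\left(53 - 35 \left(\frac{6}{5} - \frac{324}{5}\right) + 910\right) - 3263} = \sqrt{\left(53 - -2226 + 910\right) - 3263} = \sqrt{\left(53 + 2226 + 910\right) - 3263} = \sqrt{3189 - 3263} = \sqrt{-74} = i \sqrt{74}$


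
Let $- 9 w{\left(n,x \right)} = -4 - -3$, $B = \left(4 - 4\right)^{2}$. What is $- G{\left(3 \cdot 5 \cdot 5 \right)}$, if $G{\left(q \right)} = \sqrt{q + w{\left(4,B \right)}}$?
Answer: $- \frac{26}{3} \approx -8.6667$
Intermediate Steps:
$B = 0$ ($B = 0^{2} = 0$)
$w{\left(n,x \right)} = \frac{1}{9}$ ($w{\left(n,x \right)} = - \frac{-4 - -3}{9} = - \frac{-4 + 3}{9} = \left(- \frac{1}{9}\right) \left(-1\right) = \frac{1}{9}$)
$G{\left(q \right)} = \sqrt{\frac{1}{9} + q}$ ($G{\left(q \right)} = \sqrt{q + \frac{1}{9}} = \sqrt{\frac{1}{9} + q}$)
$- G{\left(3 \cdot 5 \cdot 5 \right)} = - \frac{\sqrt{1 + 9 \cdot 3 \cdot 5 \cdot 5}}{3} = - \frac{\sqrt{1 + 9 \cdot 15 \cdot 5}}{3} = - \frac{\sqrt{1 + 9 \cdot 75}}{3} = - \frac{\sqrt{1 + 675}}{3} = - \frac{\sqrt{676}}{3} = - \frac{26}{3}$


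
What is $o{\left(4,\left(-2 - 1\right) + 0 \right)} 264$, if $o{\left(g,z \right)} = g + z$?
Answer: $264$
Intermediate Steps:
$o{\left(4,\left(-2 - 1\right) + 0 \right)} 264 = \left(4 + \left(\left(-2 - 1\right) + 0\right)\right) 264 = \left(4 + \left(-3 + 0\right)\right) 264 = \left(4 - 3\right) 264 = 1 \cdot 264 = 264$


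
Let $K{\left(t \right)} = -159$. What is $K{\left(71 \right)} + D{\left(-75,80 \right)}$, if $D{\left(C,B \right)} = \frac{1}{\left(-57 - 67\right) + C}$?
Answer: $- \frac{31642}{199} \approx -159.01$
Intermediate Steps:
$D{\left(C,B \right)} = \frac{1}{-124 + C}$ ($D{\left(C,B \right)} = \frac{1}{\left(-57 - 67\right) + C} = \frac{1}{-124 + C}$)
$K{\left(71 \right)} + D{\left(-75,80 \right)} = -159 + \frac{1}{-124 - 75} = -159 + \frac{1}{-199} = -159 - \frac{1}{199} = - \frac{31642}{199}$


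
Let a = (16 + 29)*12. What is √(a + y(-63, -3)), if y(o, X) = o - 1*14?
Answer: √463 ≈ 21.517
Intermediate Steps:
y(o, X) = -14 + o (y(o, X) = o - 14 = -14 + o)
a = 540 (a = 45*12 = 540)
√(a + y(-63, -3)) = √(540 + (-14 - 63)) = √(540 - 77) = √463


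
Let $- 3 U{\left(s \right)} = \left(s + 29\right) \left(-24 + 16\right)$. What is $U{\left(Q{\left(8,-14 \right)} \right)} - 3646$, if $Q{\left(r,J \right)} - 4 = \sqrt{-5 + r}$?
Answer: $-3558 + \frac{8 \sqrt{3}}{3} \approx -3553.4$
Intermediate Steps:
$Q{\left(r,J \right)} = 4 + \sqrt{-5 + r}$
$U{\left(s \right)} = \frac{232}{3} + \frac{8 s}{3}$ ($U{\left(s \right)} = - \frac{\left(s + 29\right) \left(-24 + 16\right)}{3} = - \frac{\left(29 + s\right) \left(-8\right)}{3} = - \frac{-232 - 8 s}{3} = \frac{232}{3} + \frac{8 s}{3}$)
$U{\left(Q{\left(8,-14 \right)} \right)} - 3646 = \left(\frac{232}{3} + \frac{8 \left(4 + \sqrt{-5 + 8}\right)}{3}\right) - 3646 = \left(\frac{232}{3} + \frac{8 \left(4 + \sqrt{3}\right)}{3}\right) - 3646 = \left(\frac{232}{3} + \left(\frac{32}{3} + \frac{8 \sqrt{3}}{3}\right)\right) - 3646 = \left(88 + \frac{8 \sqrt{3}}{3}\right) - 3646 = -3558 + \frac{8 \sqrt{3}}{3}$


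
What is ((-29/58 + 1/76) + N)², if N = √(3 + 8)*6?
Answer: 2288665/5776 - 111*√11/19 ≈ 376.86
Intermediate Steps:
N = 6*√11 (N = √11*6 = 6*√11 ≈ 19.900)
((-29/58 + 1/76) + N)² = ((-29/58 + 1/76) + 6*√11)² = ((-29*1/58 + 1*(1/76)) + 6*√11)² = ((-½ + 1/76) + 6*√11)² = (-37/76 + 6*√11)²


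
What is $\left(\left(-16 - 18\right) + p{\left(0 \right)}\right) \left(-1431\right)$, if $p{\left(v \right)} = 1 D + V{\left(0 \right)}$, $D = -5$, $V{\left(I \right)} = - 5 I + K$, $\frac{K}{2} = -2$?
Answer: $61533$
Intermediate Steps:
$K = -4$ ($K = 2 \left(-2\right) = -4$)
$V{\left(I \right)} = -4 - 5 I$ ($V{\left(I \right)} = - 5 I - 4 = -4 - 5 I$)
$p{\left(v \right)} = -9$ ($p{\left(v \right)} = 1 \left(-5\right) - 4 = -5 + \left(-4 + 0\right) = -5 - 4 = -9$)
$\left(\left(-16 - 18\right) + p{\left(0 \right)}\right) \left(-1431\right) = \left(\left(-16 - 18\right) - 9\right) \left(-1431\right) = \left(-34 - 9\right) \left(-1431\right) = \left(-43\right) \left(-1431\right) = 61533$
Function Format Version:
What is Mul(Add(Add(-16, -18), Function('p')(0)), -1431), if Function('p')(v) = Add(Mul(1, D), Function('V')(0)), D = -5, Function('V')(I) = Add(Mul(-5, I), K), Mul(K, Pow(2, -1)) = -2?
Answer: 61533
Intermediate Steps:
K = -4 (K = Mul(2, -2) = -4)
Function('V')(I) = Add(-4, Mul(-5, I)) (Function('V')(I) = Add(Mul(-5, I), -4) = Add(-4, Mul(-5, I)))
Function('p')(v) = -9 (Function('p')(v) = Add(Mul(1, -5), Add(-4, Mul(-5, 0))) = Add(-5, Add(-4, 0)) = Add(-5, -4) = -9)
Mul(Add(Add(-16, -18), Function('p')(0)), -1431) = Mul(Add(Add(-16, -18), -9), -1431) = Mul(Add(-34, -9), -1431) = Mul(-43, -1431) = 61533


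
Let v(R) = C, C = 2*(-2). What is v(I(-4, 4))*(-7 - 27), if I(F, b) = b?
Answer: 136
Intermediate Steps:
C = -4
v(R) = -4
v(I(-4, 4))*(-7 - 27) = -4*(-7 - 27) = -4*(-34) = 136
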